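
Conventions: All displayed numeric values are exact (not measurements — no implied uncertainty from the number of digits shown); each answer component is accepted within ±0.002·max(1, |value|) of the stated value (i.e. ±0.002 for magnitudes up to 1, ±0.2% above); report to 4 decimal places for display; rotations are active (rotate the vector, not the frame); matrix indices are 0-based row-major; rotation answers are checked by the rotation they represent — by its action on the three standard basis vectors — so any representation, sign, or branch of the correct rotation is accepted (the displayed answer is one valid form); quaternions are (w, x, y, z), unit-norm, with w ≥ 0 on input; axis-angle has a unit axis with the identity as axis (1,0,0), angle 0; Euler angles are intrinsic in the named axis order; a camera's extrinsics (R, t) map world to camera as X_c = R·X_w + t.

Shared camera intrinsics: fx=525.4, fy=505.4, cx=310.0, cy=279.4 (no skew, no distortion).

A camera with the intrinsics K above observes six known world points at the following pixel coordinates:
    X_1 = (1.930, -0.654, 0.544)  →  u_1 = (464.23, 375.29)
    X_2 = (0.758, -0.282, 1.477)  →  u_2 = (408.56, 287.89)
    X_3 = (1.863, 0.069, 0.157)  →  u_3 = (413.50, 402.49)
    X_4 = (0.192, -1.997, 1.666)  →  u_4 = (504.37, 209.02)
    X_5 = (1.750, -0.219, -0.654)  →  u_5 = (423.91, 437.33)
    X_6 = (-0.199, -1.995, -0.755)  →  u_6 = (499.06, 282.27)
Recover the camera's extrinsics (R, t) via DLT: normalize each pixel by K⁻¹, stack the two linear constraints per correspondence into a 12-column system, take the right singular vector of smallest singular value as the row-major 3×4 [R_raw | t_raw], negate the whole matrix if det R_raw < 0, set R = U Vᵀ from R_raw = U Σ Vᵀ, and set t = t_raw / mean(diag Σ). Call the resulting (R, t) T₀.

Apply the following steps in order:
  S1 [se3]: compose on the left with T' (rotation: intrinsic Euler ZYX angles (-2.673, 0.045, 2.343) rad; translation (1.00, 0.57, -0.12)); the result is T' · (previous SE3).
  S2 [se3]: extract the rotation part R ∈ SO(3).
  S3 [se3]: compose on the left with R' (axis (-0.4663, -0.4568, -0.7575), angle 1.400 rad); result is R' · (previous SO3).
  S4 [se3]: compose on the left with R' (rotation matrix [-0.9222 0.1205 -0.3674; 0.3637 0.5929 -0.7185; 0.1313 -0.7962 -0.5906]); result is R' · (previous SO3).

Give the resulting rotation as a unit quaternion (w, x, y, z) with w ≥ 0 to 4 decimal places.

source (pnp_recover): camera pose = R=[0.5352 -0.8065 0.2513; 0.7677 0.3404 -0.5429; 0.3523 0.4835 0.8013], t=(0.4905, 0.4503, 6.6526)
after S1 (compose_se3): R=[-0.8452 0.4589 -0.2741; 0.4554 0.8867 0.0801; 0.2798 -0.0572 -0.9584], t=(-1.5580, 4.9688, -4.4567)
after S2 (rot_of_se3): [-0.8452 0.4589 -0.2741; 0.4554 0.8867 0.0801; 0.2798 -0.0572 -0.9584]
after S3 (compose_so3): [0.0803 0.9885 0.1283; 0.8467 0.0002 -0.5320; -0.5259 0.1514 -0.8370]
after S4 (compose_so3): [0.2212 -0.9672 0.1251; 0.9091 0.2509 0.3326; -0.3530 0.0402 0.9348]

rotation (quat) = (0.7757, -0.0942, 0.1541, 0.6047)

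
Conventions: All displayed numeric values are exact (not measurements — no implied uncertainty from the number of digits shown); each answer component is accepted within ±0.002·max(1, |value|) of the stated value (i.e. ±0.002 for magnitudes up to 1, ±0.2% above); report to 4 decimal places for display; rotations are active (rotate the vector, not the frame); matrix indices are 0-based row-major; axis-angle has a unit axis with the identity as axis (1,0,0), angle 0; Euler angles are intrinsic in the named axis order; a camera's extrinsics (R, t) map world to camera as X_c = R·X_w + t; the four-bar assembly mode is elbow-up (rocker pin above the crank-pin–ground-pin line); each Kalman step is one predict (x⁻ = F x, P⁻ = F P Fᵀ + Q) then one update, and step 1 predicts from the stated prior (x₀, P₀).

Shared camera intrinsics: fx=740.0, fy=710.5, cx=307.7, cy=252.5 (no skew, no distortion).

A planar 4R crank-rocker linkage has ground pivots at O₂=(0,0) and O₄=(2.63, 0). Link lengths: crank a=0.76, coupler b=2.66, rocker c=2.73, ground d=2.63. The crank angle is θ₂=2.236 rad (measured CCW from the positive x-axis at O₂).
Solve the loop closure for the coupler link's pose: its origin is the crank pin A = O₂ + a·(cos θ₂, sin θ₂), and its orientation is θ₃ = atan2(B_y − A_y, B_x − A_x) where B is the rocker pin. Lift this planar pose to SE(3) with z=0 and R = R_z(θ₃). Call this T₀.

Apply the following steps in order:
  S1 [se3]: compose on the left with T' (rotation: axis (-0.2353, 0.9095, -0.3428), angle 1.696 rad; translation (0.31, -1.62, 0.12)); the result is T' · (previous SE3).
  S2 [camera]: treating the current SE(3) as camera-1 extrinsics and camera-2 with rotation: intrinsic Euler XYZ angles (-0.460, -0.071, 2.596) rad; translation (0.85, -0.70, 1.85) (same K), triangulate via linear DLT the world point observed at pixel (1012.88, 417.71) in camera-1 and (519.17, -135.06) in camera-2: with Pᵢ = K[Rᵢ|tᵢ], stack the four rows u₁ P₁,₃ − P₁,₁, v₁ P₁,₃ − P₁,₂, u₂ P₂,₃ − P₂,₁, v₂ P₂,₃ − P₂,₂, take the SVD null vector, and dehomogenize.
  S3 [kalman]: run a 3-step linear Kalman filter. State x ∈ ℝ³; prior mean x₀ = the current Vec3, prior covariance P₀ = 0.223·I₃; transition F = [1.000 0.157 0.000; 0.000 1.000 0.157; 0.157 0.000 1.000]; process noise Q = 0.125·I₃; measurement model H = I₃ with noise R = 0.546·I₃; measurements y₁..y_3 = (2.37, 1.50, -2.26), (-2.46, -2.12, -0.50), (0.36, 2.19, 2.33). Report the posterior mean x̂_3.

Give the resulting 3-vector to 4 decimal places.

result = (-0.1692, 0.9940, 0.5966)

source (fourbar_fk): coupler pose = R=[0.7160 -0.6981 0.0000; 0.6981 0.7160 0.0000; 0.0000 0.0000 1.0000], t=(-0.4691, 0.5980, 0.0000)
after S1 (compose_se3): R=[0.0245 0.1149 0.9931; 0.1464 0.9822 -0.1173; -0.9889 0.1483 0.0072], t=(0.3988, -0.8659, 0.1514)
after S2 (triangulate): (-1.3664, 1.6346, 1.1254)
after S3 (kf_track): (-0.1692, 0.9940, 0.5966)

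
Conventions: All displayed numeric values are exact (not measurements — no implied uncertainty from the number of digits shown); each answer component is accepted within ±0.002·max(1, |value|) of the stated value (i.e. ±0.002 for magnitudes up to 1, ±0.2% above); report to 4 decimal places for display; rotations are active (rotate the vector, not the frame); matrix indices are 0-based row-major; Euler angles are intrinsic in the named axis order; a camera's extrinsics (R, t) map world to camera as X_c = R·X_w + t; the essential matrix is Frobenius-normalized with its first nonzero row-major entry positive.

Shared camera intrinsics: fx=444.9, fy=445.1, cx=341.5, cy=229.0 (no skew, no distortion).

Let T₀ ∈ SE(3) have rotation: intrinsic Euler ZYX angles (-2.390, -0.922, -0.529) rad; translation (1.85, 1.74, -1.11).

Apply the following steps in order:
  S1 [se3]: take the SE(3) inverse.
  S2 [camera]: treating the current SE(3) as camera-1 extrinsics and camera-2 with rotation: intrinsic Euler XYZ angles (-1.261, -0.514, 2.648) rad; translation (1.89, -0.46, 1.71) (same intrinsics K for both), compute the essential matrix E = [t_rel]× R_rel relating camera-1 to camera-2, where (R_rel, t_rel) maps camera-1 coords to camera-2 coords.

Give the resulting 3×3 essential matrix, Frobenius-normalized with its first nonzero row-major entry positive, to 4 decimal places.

matrix = [0.4524 -0.5282 -0.1095; -0.0330 -0.1715 0.3303; -0.1348 -0.1855 0.5587]

after S1 (invert_se3): R=[-0.4415 -0.4126 0.7968; 0.2957 -0.9053 -0.3049; 0.8472 0.1010 0.5216], t=(2.4190, 0.6898, -1.1640)
after S2 (essential): [0.4524 -0.5282 -0.1095; -0.0330 -0.1715 0.3303; -0.1348 -0.1855 0.5587]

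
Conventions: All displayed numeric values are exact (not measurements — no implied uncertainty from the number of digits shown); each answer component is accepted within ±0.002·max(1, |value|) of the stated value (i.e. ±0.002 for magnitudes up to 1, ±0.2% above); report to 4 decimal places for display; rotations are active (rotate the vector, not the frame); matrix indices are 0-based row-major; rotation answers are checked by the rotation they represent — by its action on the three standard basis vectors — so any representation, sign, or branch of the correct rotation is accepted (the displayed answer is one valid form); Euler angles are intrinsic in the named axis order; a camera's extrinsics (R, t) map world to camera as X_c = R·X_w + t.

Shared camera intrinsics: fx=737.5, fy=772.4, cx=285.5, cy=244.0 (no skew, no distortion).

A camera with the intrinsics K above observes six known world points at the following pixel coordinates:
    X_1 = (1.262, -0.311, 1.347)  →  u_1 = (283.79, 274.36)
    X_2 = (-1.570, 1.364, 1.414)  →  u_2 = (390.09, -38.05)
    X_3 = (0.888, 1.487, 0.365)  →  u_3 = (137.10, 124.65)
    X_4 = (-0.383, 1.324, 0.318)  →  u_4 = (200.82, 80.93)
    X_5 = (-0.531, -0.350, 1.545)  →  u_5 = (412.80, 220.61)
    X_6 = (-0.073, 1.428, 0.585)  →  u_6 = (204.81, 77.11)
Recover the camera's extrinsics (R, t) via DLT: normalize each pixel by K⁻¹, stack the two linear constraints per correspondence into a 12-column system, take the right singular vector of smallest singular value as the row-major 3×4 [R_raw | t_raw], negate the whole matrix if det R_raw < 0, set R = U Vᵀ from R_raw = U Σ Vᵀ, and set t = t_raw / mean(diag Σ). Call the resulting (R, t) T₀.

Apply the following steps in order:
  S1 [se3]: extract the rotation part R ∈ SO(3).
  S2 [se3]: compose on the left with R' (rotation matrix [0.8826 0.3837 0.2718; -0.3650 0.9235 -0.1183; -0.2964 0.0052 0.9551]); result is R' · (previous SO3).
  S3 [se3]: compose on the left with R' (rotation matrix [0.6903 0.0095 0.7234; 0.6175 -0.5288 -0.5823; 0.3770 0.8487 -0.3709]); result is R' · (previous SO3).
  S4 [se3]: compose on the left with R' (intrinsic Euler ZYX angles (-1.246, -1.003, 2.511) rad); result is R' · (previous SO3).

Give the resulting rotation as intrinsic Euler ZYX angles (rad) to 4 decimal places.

rotation (euler_zyx) = (-0.3897, -0.2958, -0.0424)

source (pnp_recover): camera pose = R=[-0.5196 -0.4498 0.7264; 0.2493 -0.8930 -0.3747; 0.8172 -0.0136 0.5762], t=(-0.4801, 0.2098, 5.7724)
after S1 (rot_of_se3): [-0.5196 -0.4498 0.7264; 0.2493 -0.8930 -0.3747; 0.8172 -0.0136 0.5762]
after S2 (compose_so3): [-0.1408 -0.7433 0.6540; 0.3232 -0.6589 -0.6793; 0.9358 0.1157 0.3330]
after S3 (compose_so3): [0.5829 -0.4357 0.6859; -0.8028 -0.1780 0.5691; -0.1259 -0.8823 -0.4535]
after S4 (compose_so3): [0.8848 0.3910 -0.2533; -0.3634 0.9195 0.1498; 0.2915 -0.0405 0.9557]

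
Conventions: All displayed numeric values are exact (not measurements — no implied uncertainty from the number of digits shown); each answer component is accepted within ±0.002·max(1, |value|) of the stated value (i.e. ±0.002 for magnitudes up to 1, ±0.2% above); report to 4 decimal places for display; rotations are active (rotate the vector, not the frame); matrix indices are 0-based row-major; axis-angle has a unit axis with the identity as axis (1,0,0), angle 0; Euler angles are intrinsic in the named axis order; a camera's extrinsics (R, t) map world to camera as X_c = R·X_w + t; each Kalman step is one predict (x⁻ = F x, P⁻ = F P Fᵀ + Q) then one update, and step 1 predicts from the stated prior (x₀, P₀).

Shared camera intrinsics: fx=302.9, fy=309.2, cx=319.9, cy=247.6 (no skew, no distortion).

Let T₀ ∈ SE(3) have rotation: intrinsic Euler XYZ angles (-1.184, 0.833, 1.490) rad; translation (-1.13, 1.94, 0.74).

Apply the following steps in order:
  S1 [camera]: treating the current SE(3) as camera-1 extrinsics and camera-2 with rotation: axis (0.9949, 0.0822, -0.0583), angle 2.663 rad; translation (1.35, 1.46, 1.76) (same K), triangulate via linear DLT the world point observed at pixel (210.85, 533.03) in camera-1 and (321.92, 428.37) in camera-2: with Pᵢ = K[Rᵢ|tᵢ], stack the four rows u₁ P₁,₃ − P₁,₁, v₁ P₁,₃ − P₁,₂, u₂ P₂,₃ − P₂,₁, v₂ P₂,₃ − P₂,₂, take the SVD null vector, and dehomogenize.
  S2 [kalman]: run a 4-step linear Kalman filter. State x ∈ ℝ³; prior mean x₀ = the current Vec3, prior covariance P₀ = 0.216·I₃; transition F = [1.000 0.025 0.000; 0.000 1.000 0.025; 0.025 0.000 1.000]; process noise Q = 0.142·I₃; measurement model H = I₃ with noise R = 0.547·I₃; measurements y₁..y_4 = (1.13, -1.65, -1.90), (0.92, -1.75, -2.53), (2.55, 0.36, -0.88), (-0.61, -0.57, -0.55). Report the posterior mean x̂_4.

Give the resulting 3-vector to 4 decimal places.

result = (0.3999, -0.5414, -0.8534)

after S1 (triangulate): (-1.3452, 0.1552, 0.6873)
after S2 (kf_track): (0.3999, -0.5414, -0.8534)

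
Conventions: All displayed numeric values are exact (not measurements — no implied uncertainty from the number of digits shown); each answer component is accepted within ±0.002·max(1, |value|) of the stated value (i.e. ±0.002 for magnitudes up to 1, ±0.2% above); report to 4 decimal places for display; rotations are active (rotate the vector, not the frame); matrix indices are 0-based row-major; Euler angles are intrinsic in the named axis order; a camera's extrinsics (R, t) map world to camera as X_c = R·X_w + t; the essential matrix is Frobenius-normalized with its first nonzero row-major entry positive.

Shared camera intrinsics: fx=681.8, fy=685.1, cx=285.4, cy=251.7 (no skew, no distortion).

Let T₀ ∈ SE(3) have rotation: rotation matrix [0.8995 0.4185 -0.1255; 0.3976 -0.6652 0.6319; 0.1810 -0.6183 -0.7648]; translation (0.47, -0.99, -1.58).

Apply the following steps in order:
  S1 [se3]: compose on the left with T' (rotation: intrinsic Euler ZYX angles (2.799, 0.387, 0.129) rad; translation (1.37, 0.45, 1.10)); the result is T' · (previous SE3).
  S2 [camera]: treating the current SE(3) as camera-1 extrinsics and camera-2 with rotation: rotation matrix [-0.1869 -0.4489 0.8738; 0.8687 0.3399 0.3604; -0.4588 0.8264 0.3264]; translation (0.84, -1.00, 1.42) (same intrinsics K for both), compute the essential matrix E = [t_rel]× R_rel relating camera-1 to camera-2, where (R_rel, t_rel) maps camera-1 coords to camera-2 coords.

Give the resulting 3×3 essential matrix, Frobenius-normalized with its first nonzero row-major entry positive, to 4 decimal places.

matrix = [0.0882 -0.0016 0.1890; 0.4187 -0.0123 -0.5605; 0.5627 -0.0129 0.3875]

after S1 (compose_se3): R=[-0.9912 0.0783 0.1066; -0.0404 0.5880 -0.8078; -0.1259 -0.8050 -0.5797], t=(1.8238, 1.1147, -0.6463)
after S2 (essential): [0.0882 -0.0016 0.1890; 0.4187 -0.0123 -0.5605; 0.5627 -0.0129 0.3875]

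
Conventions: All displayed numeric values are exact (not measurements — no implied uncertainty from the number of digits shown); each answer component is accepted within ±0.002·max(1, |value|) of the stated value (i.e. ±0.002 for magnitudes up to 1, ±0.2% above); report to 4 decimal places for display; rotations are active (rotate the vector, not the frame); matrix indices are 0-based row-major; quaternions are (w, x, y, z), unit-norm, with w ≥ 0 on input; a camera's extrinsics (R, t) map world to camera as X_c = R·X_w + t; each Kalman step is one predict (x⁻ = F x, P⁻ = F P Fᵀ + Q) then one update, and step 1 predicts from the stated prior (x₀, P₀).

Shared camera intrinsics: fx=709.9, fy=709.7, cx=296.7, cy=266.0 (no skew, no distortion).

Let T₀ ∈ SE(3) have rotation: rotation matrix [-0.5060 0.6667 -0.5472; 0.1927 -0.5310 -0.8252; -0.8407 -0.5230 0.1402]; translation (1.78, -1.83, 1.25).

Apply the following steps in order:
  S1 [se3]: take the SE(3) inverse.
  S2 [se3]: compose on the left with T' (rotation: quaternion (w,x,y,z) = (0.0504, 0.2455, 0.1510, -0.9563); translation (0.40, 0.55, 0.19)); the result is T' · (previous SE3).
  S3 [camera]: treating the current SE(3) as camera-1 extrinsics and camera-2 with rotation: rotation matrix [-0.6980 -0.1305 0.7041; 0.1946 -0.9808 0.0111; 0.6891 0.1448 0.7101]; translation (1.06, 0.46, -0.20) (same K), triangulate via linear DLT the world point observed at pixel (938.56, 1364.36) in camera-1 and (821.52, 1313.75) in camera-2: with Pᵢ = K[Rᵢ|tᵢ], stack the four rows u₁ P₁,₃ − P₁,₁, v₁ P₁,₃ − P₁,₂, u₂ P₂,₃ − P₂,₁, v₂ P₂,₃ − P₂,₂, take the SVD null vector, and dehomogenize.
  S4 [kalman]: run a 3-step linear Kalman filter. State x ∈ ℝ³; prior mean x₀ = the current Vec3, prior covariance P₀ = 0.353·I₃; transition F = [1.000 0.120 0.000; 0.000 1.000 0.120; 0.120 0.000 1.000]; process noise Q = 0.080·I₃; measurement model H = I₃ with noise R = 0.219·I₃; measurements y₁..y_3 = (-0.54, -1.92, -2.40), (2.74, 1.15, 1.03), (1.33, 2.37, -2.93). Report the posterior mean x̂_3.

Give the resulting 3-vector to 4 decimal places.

result = (1.3377, 0.8701, -1.1334)

after S1 (invert_se3): R=[-0.5060 0.1927 -0.8407; 0.6667 -0.5310 -0.5230; -0.5472 -0.8252 0.1402], t=(2.3043, -1.5047, -0.7113)
after S2 (compose_se3): R=[0.8047 0.1158 0.5822; -0.4501 0.7585 0.4712; -0.3871 -0.6413 0.6625], t=(-1.5483, 2.1502, -1.1228)
after S3 (triangulate): (1.6010, -1.8527, 1.5921)
after S4 (kf_track): (1.3377, 0.8701, -1.1334)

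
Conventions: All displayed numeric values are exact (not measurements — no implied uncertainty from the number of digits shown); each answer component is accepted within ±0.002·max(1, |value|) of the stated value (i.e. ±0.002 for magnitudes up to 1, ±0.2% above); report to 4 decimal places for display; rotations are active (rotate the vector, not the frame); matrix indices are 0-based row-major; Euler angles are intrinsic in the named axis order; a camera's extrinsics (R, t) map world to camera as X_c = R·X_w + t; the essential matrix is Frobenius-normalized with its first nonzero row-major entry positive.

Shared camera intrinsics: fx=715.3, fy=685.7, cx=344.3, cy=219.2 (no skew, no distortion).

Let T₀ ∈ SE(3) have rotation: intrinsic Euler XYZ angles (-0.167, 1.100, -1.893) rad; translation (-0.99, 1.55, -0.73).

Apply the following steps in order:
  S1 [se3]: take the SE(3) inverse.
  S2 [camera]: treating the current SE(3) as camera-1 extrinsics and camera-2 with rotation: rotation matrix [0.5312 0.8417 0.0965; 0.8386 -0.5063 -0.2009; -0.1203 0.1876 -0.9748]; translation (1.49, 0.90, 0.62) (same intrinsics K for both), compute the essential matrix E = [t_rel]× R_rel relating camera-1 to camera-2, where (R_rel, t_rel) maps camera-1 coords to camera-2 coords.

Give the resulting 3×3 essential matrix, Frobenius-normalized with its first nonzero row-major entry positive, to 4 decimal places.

matrix = [0.0234 0.4092 0.1922; 0.0245 0.4374 -0.5370; -0.0215 -0.3738 -0.4179]

after S1 (invert_se3): R=[-0.1436 -0.8884 0.4360; 0.4303 -0.4528 -0.7809; 0.8912 0.0754 0.4473], t=(1.5531, 0.5577, 1.0919)
after S2 (essential): [0.0234 0.4092 0.1922; 0.0245 0.4374 -0.5370; -0.0215 -0.3738 -0.4179]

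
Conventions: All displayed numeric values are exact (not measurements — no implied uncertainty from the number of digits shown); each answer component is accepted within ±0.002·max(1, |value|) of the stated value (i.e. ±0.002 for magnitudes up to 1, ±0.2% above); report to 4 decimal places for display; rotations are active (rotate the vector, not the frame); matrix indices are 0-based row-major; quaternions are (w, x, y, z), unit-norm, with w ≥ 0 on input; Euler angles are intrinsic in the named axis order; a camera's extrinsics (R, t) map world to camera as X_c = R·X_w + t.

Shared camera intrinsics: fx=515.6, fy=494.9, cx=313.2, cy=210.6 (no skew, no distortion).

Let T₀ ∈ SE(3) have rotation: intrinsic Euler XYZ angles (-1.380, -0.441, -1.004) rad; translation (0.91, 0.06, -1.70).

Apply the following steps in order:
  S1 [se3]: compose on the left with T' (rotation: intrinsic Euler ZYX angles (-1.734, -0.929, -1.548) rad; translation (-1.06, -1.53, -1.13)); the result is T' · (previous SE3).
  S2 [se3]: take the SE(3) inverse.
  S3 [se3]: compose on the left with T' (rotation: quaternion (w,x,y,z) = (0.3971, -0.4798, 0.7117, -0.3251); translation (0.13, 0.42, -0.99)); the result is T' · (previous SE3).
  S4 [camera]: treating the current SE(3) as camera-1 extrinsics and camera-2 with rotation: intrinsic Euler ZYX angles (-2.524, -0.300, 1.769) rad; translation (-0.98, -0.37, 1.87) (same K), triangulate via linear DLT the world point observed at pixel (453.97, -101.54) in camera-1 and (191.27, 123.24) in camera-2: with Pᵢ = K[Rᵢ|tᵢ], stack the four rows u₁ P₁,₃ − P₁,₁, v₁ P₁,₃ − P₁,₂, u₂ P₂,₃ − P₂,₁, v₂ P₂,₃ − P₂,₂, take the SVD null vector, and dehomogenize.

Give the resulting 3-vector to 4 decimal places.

after S1 (compose_se3): R=[0.8083 -0.5773 0.1156; -0.4644 -0.7459 -0.4775; 0.3619 0.3323 -0.8710], t=(-2.8370, -1.8696, -0.4602)
after S2 (invert_se3): R=[0.8083 -0.4644 0.3619; -0.5773 -0.7459 0.3323; 0.1156 -0.4775 -0.8710], t=(1.5916, -2.8793, -0.9655)
after S3 (compose_se3): R=[0.1653 0.0021 -0.9862; -0.9596 0.2311 -0.1603; 0.2276 0.9729 0.0402], t=(0.1490, -1.9441, 1.4932)
after S4 (triangulate): (0.7009, 1.7594, -0.6519)

result = (0.7009, 1.7594, -0.6519)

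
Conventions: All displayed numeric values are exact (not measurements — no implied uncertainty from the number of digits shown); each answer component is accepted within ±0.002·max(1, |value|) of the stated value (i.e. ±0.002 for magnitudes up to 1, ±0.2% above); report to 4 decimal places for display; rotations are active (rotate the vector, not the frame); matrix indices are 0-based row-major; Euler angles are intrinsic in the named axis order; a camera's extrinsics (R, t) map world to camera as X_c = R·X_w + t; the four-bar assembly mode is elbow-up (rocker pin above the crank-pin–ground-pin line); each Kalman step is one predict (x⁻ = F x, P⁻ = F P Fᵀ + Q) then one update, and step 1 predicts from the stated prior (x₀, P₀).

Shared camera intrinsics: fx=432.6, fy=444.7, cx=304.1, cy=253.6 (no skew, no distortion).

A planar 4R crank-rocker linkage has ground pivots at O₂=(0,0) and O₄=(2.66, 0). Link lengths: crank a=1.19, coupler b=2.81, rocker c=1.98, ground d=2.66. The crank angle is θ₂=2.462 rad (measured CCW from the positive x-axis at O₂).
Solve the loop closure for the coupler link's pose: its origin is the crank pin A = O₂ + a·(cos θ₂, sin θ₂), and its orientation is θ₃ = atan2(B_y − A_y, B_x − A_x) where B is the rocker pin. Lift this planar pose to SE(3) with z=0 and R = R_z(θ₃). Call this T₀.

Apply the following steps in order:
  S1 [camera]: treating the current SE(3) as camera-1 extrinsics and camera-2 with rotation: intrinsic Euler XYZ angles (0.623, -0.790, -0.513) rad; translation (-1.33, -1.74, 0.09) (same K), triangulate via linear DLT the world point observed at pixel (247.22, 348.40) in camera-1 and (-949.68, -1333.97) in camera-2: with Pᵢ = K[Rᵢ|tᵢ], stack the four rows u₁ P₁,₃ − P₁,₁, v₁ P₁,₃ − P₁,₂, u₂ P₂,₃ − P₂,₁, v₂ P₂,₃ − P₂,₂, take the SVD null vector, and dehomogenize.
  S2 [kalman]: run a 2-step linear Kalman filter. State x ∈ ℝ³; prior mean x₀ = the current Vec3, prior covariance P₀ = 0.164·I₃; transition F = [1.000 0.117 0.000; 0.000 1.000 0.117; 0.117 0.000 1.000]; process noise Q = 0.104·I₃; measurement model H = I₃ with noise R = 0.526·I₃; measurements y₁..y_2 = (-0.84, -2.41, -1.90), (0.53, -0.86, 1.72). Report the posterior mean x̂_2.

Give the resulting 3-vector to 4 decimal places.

source (fourbar_fk): coupler pose = R=[0.9363 -0.3512 0.0000; 0.3512 0.9363 0.0000; 0.0000 0.0000 1.0000], t=(-0.9256, 0.7479, 0.0000)
after S1 (triangulate): (0.5089, -0.5408, 1.9713)
after S2 (kf_track): (0.0769, -0.9259, 1.0382)

result = (0.0769, -0.9259, 1.0382)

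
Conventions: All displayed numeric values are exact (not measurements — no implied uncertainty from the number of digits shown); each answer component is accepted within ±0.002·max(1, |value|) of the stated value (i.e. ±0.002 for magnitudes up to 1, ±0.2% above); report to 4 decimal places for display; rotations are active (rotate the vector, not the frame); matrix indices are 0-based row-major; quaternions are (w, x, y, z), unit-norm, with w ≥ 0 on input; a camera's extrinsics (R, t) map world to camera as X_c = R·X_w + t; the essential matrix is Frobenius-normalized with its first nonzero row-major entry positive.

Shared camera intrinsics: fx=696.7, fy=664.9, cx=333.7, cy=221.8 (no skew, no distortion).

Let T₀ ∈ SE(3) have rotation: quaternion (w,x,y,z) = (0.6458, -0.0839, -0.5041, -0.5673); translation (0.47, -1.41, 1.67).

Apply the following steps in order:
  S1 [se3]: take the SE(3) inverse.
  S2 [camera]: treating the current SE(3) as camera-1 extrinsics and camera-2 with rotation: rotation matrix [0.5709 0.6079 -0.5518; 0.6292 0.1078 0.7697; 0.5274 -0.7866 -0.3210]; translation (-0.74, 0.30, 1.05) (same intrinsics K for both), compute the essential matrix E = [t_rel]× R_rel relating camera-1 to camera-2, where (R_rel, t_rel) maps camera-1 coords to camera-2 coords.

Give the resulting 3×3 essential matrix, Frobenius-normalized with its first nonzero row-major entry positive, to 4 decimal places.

matrix = [0.0908 0.3487 0.3886; 0.2583 -0.1691 0.5247; -0.1296 0.5757 -0.0175]

after S1 (invert_se3): R=[-0.1518 -0.6481 0.7463; 0.8173 0.3423 0.4636; -0.5559 0.6803 0.4777], t=(-2.0887, -0.6756, 0.4227)
after S2 (essential): [0.0908 0.3487 0.3886; 0.2583 -0.1691 0.5247; -0.1296 0.5757 -0.0175]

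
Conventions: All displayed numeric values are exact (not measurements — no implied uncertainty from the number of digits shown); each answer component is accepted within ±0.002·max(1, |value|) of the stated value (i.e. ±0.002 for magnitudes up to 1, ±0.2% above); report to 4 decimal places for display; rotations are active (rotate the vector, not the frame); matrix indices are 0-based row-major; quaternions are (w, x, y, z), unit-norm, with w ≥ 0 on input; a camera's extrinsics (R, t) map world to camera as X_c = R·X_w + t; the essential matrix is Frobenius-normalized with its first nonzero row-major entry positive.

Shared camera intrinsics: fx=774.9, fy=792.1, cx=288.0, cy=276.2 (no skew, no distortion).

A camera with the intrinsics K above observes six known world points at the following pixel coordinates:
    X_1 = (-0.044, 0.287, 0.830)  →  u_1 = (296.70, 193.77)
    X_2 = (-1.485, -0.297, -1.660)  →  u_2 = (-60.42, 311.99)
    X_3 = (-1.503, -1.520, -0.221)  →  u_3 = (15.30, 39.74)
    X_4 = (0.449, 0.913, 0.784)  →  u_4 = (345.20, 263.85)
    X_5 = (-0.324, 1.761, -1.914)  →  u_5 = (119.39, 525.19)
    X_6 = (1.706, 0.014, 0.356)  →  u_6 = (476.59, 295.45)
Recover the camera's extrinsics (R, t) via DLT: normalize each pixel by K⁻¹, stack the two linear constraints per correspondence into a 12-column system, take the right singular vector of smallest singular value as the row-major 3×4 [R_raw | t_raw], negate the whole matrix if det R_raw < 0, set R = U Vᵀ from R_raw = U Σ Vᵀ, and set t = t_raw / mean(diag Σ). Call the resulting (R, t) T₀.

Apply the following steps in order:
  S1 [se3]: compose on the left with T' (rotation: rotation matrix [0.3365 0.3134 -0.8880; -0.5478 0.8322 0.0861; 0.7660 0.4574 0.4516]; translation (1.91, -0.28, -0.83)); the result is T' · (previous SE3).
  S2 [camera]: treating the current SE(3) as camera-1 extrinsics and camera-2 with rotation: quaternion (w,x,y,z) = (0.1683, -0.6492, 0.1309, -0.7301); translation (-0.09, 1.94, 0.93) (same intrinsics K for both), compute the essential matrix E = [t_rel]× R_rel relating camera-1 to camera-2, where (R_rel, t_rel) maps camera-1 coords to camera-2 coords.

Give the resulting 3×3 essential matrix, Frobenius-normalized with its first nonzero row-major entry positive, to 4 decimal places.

source (pnp_recover): camera pose = R=[0.8753 0.0464 0.4813; 0.3667 0.5850 -0.7234; -0.3152 0.8097 0.4951], t=(-0.3000, -0.2400, 5.9600)
after S1 (compose_se3): R=[0.6893 -0.5201 -0.5044; -0.2014 0.5312 -0.8230; 0.6959 0.6689 0.2614], t=(-3.5587, 0.1979, 1.5223)
after S2 (essential): [0.3162 -0.0811 0.5465; -0.0039 -0.4548 0.2147; 0.2496 0.5055 0.1547]

matrix = [0.3162 -0.0811 0.5465; -0.0039 -0.4548 0.2147; 0.2496 0.5055 0.1547]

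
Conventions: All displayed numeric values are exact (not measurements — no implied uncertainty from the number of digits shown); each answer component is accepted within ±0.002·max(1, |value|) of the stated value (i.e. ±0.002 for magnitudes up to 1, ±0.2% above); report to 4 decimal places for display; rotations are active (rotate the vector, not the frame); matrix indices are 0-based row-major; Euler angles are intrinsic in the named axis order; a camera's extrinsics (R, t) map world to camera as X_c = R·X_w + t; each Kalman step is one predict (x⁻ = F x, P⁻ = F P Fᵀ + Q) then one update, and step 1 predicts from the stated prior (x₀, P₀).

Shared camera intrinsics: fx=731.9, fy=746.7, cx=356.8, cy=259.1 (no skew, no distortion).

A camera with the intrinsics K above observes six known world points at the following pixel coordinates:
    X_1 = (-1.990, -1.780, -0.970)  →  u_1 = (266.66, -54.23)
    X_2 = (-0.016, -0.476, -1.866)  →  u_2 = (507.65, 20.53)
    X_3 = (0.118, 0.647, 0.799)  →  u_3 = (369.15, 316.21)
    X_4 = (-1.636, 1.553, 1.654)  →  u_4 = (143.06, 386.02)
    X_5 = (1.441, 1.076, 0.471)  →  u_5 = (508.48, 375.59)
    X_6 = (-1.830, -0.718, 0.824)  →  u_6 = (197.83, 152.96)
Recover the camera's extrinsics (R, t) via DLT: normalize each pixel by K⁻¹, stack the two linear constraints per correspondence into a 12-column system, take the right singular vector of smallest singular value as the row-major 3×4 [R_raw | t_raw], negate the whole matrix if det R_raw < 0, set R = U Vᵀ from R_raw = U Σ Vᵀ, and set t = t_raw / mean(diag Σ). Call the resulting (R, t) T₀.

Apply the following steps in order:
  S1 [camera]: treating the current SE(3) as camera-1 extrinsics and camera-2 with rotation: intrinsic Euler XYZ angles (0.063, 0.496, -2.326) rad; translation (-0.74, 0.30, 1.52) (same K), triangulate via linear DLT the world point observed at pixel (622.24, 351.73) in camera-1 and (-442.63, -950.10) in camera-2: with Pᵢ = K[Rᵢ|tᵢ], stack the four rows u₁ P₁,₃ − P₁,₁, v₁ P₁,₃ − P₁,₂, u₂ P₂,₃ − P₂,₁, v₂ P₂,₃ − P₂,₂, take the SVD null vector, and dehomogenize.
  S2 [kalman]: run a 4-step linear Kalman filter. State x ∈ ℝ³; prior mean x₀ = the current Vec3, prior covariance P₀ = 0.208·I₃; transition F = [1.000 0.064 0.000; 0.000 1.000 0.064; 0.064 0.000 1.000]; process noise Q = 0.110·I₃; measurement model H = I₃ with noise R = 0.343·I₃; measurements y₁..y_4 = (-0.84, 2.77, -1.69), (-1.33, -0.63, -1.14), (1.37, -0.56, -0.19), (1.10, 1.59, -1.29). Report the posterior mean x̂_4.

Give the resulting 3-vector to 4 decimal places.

source (pnp_recover): camera pose = R=[0.8706 0.0130 -0.4919; 0.3636 0.6565 0.6609; 0.3315 -0.7542 0.5668], t=(0.4000, -0.4600, 6.9994)
after S1 (triangulate): (1.9878, 1.2442, -0.4164)
after S2 (kf_track): (0.7819, 0.7480, -0.9074)

result = (0.7819, 0.7480, -0.9074)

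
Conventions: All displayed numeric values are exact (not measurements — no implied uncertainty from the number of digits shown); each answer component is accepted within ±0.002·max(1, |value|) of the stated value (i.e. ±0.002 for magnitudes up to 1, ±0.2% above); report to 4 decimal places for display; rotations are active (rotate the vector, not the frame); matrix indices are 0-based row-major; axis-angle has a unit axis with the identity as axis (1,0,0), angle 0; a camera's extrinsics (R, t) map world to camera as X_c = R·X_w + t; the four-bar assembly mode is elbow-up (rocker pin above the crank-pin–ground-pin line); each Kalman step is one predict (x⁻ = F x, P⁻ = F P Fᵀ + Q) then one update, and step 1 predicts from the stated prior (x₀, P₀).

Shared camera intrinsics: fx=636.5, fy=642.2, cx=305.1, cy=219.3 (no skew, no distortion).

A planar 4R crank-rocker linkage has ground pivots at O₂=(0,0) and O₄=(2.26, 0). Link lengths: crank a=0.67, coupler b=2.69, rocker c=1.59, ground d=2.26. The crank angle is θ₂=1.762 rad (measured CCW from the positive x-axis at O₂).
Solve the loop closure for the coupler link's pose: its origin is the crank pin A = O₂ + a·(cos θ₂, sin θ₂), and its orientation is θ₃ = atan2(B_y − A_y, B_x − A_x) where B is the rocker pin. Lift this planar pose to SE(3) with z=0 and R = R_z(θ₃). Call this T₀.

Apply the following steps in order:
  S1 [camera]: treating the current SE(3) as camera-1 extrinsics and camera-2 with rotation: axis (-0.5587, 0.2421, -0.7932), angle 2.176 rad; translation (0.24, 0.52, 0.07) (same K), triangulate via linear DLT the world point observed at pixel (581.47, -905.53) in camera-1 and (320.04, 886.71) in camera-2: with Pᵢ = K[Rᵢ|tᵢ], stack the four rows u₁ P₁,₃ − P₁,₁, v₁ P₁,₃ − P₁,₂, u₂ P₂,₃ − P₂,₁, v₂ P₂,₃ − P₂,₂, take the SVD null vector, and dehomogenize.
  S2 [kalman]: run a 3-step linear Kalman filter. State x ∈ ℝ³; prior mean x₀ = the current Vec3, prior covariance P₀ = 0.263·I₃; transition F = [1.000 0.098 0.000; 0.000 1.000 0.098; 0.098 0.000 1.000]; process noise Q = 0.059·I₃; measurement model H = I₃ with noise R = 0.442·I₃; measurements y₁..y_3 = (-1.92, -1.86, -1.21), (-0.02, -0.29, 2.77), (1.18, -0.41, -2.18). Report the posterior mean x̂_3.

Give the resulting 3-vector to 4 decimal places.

source (fourbar_fk): coupler pose = R=[0.9389 -0.3443 0.0000; 0.3443 0.9389 0.0000; 0.0000 0.0000 1.0000], t=(-0.1273, 0.6578, 0.0000)
after S1 (triangulate): (-0.2398, -1.8812, 0.6799)
after S2 (kf_track): (-0.2267, -0.9235, -0.0990)

result = (-0.2267, -0.9235, -0.0990)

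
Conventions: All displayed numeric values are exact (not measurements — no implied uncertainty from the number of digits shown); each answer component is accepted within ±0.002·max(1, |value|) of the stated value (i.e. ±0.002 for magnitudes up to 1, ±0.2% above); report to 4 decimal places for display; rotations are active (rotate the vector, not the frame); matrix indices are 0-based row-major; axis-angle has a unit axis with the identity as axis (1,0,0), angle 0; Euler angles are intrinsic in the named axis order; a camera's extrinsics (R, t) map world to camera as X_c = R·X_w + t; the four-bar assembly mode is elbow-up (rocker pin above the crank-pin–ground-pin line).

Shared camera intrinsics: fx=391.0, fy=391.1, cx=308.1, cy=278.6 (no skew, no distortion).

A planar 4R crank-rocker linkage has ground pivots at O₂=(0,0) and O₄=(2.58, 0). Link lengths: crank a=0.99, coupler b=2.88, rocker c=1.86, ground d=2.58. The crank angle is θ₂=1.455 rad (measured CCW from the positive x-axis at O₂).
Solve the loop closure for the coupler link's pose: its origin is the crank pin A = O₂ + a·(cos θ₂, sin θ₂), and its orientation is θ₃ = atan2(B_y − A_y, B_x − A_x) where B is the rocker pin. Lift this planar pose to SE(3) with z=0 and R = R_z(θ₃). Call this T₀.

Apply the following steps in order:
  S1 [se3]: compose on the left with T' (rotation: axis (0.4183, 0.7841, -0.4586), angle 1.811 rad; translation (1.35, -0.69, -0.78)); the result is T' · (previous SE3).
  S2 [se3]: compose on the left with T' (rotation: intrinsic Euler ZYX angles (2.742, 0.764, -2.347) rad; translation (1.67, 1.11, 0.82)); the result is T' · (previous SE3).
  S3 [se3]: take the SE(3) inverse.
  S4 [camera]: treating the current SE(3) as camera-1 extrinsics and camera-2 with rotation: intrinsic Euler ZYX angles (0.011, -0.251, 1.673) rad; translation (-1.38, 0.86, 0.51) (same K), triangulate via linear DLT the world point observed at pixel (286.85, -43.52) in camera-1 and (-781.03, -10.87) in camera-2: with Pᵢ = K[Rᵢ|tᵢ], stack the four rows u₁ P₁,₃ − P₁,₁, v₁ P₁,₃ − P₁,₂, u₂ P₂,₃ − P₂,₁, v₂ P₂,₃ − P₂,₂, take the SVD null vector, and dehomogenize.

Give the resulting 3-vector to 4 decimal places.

result = (-1.8186, 1.3801, 1.6144)

source (fourbar_fk): coupler pose = R=[0.9549 -0.2968 0.0000; 0.2968 0.9549 0.0000; 0.0000 0.0000 1.0000], t=(0.1144, 0.9834, 0.0000)
after S1 (compose_se3): R=[0.2322 0.8194 0.5241; 0.1176 0.5112 -0.8514; -0.9655 0.2594 0.0224], t=(2.1848, -0.1801, -0.9325)
after S2 (compose_se3): R=[-0.2320 -0.1295 -0.9641; 0.9353 0.2425 -0.2576; 0.2672 -0.9615 0.0648], t=(-0.0718, 2.4309, -0.1269)
after S3 (invert_se3): R=[-0.2320 0.9353 0.2672; -0.1295 0.2425 -0.9615; -0.9641 -0.2576 0.0648], t=(-2.2564, -0.7209, 0.5653)
after S4 (triangulate): (-1.8186, 1.3801, 1.6144)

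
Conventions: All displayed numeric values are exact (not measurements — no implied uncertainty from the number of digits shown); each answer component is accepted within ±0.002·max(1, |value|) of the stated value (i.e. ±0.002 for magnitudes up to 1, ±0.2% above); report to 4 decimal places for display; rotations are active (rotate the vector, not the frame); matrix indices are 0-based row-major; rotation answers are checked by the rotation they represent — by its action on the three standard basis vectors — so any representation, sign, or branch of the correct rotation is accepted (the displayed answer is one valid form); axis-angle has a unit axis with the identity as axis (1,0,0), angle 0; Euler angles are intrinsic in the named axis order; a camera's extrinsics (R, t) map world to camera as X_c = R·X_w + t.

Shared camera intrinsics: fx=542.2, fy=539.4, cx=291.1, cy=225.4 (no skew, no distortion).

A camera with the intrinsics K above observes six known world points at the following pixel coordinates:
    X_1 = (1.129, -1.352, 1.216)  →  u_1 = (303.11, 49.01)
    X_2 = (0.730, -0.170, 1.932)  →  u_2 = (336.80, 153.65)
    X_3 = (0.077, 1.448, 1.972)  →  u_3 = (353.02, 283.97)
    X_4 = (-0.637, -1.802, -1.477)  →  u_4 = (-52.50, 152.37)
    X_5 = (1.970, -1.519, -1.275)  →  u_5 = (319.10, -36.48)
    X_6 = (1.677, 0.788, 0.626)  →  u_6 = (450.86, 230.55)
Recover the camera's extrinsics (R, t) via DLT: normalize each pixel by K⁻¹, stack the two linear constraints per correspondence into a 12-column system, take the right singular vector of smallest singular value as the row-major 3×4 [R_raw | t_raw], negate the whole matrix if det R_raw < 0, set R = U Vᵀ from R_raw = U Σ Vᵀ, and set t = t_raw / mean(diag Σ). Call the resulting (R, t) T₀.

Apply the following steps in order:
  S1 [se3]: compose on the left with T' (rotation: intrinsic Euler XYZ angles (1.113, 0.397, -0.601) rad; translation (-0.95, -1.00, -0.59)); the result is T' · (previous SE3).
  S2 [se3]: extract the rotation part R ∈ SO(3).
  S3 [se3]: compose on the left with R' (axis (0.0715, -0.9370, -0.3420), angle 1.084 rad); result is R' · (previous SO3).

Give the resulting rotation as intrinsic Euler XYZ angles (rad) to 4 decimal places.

source (pnp_recover): camera pose = R=[0.8363 0.4931 0.2397; -0.3967 0.8460 -0.3563; -0.3785 0.2029 0.9031], t=(-0.4499, 0.2700, 4.9698)
after S1 (compose_se3): R=[0.2829 0.8947 0.3457; 0.1209 0.3243 -0.9382; -0.9515 0.3072 -0.0164], t=(0.7702, -4.9762, 1.9010)
after S2 (rot_of_se3): [0.2829 0.8947 0.3457; 0.1209 0.3243 -0.9382; -0.9515 0.3072 -0.0164]
after S3 (compose_so3): [0.9657 0.2490 -0.0737; -0.0847 0.0339 -0.9958; -0.2455 0.9679 0.0538]

rotation (euler_xyz) = (1.5168, -0.0737, -0.2524)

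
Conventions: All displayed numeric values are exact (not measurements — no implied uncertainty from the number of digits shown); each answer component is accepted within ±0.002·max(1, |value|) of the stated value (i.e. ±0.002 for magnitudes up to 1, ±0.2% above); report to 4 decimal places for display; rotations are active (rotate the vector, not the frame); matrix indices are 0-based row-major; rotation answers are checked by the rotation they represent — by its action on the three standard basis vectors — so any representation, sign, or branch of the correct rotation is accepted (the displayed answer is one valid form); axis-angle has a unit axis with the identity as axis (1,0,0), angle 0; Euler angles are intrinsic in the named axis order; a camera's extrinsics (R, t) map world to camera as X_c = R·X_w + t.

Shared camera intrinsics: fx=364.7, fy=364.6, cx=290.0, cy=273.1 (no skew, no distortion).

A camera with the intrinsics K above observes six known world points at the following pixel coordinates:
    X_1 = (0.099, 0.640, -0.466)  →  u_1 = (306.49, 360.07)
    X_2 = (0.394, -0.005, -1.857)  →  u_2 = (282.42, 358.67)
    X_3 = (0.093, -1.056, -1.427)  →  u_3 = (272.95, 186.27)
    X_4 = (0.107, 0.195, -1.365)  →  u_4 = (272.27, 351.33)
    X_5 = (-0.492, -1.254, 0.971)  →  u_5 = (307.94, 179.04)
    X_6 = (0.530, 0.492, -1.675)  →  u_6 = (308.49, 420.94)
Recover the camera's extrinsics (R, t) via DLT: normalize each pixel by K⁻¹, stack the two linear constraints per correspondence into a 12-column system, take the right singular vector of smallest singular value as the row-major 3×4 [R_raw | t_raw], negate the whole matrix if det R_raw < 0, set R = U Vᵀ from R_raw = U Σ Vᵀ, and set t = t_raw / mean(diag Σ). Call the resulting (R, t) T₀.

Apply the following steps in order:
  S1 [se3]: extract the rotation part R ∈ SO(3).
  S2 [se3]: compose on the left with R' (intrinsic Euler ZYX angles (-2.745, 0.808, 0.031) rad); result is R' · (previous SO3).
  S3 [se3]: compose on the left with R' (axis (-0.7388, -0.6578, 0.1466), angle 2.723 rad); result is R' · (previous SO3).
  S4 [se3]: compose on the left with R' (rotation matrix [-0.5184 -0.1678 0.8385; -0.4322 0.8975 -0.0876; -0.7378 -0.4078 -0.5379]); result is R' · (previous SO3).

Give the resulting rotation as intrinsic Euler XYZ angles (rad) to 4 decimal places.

source (pnp_recover): camera pose = R=[0.9271 -0.0444 0.3723; 0.1137 0.9795 -0.1662; -0.3572 0.1964 0.9131], t=(0.2800, 0.1800, 4.0904)
after S1 (rot_of_se3): [0.9271 -0.0444 0.3723; 0.1137 0.9795 -0.1662; -0.3572 0.1964 0.9131]
after S2 (compose_so3): [-0.3069 0.2530 -0.9175; -0.2637 -0.9489 -0.1734; -0.9145 0.1887 0.3580]
after S3 (compose_so3): [0.1643 -0.8824 -0.4409; -0.3870 0.3535 -0.8516; 0.9073 0.3106 -0.2834]
after S4 (compose_so3): [0.7405 0.6586 0.1339; -0.4978 0.6714 -0.5490; -0.4514 0.3399 0.8250]

rotation (euler_xyz) = (0.5871, 0.1343, -0.7269)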